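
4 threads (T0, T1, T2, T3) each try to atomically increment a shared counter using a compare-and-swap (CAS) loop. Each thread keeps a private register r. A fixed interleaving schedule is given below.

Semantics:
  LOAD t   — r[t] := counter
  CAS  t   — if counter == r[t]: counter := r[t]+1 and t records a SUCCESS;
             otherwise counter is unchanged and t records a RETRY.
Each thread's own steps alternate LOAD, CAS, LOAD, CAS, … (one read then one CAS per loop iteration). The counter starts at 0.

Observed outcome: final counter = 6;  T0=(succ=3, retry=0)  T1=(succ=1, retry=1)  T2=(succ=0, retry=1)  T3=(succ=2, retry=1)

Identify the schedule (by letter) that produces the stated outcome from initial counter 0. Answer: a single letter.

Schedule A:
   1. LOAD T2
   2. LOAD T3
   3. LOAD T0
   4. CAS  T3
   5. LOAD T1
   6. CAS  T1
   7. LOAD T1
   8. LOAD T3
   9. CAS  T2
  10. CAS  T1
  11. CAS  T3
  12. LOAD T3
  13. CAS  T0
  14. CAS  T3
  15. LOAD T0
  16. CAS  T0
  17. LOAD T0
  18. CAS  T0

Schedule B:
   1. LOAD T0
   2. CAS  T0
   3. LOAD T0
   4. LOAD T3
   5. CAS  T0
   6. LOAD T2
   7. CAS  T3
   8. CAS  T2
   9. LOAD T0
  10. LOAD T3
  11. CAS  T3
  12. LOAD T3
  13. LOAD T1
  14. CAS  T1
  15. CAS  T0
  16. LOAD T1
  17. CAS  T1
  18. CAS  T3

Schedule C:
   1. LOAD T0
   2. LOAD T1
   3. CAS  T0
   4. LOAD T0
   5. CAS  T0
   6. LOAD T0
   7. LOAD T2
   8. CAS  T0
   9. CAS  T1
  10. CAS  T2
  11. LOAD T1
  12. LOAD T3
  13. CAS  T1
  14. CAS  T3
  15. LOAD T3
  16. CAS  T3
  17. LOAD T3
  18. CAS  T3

C

Run C:
#1 T0 reads 0
#2 T1 reads 0
#3 T0 CAS(0→1) writes; counter now 1
#4 T0 reads 1
#5 T0 CAS(1→2) writes; counter now 2
#6 T0 reads 2
#7 T2 reads 2
#8 T0 CAS(2→3) writes; counter now 3
#9 T1 CAS(0→1) fails; counter now 3
#10 T2 CAS(2→3) fails; counter now 3
#11 T1 reads 3
#12 T3 reads 3
#13 T1 CAS(3→4) writes; counter now 4
#14 T3 CAS(3→4) fails; counter now 4
#15 T3 reads 4
#16 T3 CAS(4→5) writes; counter now 5
#17 T3 reads 5
#18 T3 CAS(5→6) writes; counter now 6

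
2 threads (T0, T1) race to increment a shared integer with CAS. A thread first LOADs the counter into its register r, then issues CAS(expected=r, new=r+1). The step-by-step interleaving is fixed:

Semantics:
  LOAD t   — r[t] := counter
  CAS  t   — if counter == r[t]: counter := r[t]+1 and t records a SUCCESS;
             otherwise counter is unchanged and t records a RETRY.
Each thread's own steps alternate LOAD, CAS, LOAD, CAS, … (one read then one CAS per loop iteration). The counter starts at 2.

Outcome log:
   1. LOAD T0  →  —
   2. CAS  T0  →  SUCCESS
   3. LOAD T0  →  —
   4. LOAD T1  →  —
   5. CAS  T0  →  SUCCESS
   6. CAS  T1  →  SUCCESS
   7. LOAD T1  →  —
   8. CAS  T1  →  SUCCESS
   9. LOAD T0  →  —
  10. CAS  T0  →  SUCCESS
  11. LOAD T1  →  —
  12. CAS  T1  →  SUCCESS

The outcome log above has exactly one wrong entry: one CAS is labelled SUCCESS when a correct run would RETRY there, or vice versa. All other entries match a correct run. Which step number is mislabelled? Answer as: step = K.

Reference trace:
T0 LOAD — after: cnt=2, r=2 — load
T0 CAS — after: cnt=3, r=2 — ok
T0 LOAD — after: cnt=3, r=3 — load
T1 LOAD — after: cnt=3, r=3 — load
T0 CAS — after: cnt=4, r=3 — ok
T1 CAS — after: cnt=4, r=3 — retry
T1 LOAD — after: cnt=4, r=4 — load
T1 CAS — after: cnt=5, r=4 — ok
T0 LOAD — after: cnt=5, r=5 — load
T0 CAS — after: cnt=6, r=5 — ok
T1 LOAD — after: cnt=6, r=6 — load
T1 CAS — after: cnt=7, r=6 — ok
Log disagrees first at step 6.

step = 6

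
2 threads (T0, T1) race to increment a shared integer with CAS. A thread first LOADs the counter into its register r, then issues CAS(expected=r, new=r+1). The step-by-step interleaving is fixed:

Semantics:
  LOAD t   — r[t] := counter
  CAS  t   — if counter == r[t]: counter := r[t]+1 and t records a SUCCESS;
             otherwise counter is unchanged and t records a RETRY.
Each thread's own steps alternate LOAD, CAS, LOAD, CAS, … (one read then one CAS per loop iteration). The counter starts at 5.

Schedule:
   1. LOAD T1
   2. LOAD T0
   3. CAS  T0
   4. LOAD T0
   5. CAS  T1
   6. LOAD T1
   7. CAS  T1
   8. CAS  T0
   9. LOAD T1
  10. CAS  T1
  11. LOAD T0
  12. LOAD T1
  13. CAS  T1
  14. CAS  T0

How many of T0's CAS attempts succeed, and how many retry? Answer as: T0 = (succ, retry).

T0 = (1, 2)

step 1: T1 LOAD ⇒ load; ctr=5 reg=5
step 2: T0 LOAD ⇒ load; ctr=5 reg=5
step 3: T0 CAS ⇒ ok; ctr=6 reg=5
step 4: T0 LOAD ⇒ load; ctr=6 reg=6
step 5: T1 CAS ⇒ retry; ctr=6 reg=5
step 6: T1 LOAD ⇒ load; ctr=6 reg=6
step 7: T1 CAS ⇒ ok; ctr=7 reg=6
step 8: T0 CAS ⇒ retry; ctr=7 reg=6
step 9: T1 LOAD ⇒ load; ctr=7 reg=7
step 10: T1 CAS ⇒ ok; ctr=8 reg=7
step 11: T0 LOAD ⇒ load; ctr=8 reg=8
step 12: T1 LOAD ⇒ load; ctr=8 reg=8
step 13: T1 CAS ⇒ ok; ctr=9 reg=8
step 14: T0 CAS ⇒ retry; ctr=9 reg=8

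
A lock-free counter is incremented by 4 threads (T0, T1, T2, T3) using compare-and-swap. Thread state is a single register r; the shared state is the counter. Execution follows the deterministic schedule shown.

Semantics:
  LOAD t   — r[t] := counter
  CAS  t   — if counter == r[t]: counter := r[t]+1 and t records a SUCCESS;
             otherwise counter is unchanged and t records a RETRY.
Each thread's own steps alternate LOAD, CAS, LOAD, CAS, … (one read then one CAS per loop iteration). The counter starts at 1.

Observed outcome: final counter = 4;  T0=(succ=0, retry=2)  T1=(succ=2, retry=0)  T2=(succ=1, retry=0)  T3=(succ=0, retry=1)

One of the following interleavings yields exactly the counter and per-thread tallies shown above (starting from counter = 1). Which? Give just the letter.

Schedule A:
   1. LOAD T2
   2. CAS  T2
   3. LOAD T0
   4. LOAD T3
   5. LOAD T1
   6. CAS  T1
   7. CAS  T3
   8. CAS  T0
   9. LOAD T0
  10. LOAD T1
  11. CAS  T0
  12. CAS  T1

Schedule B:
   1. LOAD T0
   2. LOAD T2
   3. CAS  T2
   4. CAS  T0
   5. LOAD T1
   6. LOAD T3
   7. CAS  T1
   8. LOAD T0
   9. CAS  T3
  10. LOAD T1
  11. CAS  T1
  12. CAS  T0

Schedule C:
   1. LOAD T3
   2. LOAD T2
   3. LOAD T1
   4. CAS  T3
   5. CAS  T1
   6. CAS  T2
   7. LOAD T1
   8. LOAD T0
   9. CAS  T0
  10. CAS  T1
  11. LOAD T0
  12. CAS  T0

Tracing schedule B:
1. LOAD T0 → mem=1 r[T0]=1 [LOAD]
2. LOAD T2 → mem=1 r[T2]=1 [LOAD]
3. CAS T2 → mem=2 r[T2]=1 [OK]
4. CAS T0 → mem=2 r[T0]=1 [RETRY]
5. LOAD T1 → mem=2 r[T1]=2 [LOAD]
6. LOAD T3 → mem=2 r[T3]=2 [LOAD]
7. CAS T1 → mem=3 r[T1]=2 [OK]
8. LOAD T0 → mem=3 r[T0]=3 [LOAD]
9. CAS T3 → mem=3 r[T3]=2 [RETRY]
10. LOAD T1 → mem=3 r[T1]=3 [LOAD]
11. CAS T1 → mem=4 r[T1]=3 [OK]
12. CAS T0 → mem=4 r[T0]=3 [RETRY]

B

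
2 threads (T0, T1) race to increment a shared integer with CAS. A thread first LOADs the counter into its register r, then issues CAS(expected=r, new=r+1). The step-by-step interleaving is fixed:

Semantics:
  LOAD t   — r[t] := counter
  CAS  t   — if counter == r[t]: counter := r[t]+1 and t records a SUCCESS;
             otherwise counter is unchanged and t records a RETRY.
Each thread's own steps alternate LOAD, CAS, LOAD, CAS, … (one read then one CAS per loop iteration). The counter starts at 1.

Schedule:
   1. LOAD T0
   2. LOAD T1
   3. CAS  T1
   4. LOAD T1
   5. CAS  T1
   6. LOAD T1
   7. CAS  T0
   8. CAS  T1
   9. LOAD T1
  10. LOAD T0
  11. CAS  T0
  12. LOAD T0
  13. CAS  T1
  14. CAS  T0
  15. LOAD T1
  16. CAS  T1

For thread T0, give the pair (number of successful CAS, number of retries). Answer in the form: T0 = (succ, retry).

T0 = (2, 1)

[1] T0.load  rd  (counter 1, T0.r 1)
[2] T1.load  rd  (counter 1, T1.r 1)
[3] T1.cas  hit  (counter 2, T1.r 1)
[4] T1.load  rd  (counter 2, T1.r 2)
[5] T1.cas  hit  (counter 3, T1.r 2)
[6] T1.load  rd  (counter 3, T1.r 3)
[7] T0.cas  miss  (counter 3, T0.r 1)
[8] T1.cas  hit  (counter 4, T1.r 3)
[9] T1.load  rd  (counter 4, T1.r 4)
[10] T0.load  rd  (counter 4, T0.r 4)
[11] T0.cas  hit  (counter 5, T0.r 4)
[12] T0.load  rd  (counter 5, T0.r 5)
[13] T1.cas  miss  (counter 5, T1.r 4)
[14] T0.cas  hit  (counter 6, T0.r 5)
[15] T1.load  rd  (counter 6, T1.r 6)
[16] T1.cas  hit  (counter 7, T1.r 6)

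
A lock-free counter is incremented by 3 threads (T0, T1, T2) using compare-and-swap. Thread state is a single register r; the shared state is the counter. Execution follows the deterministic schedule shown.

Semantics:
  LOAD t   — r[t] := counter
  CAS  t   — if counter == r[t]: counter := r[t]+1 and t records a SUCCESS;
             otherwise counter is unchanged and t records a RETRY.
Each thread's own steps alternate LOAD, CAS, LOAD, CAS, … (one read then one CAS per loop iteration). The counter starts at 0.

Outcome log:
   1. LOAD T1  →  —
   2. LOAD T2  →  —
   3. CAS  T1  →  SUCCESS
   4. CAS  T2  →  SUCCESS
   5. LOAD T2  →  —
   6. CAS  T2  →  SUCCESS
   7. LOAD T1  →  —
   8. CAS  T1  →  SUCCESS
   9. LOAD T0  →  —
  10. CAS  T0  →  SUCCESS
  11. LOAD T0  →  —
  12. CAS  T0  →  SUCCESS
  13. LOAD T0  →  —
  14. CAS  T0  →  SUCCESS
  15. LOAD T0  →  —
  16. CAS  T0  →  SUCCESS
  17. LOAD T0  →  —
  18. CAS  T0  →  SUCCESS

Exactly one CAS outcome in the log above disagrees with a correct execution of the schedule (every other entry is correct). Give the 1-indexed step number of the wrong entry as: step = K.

step = 4

Reference trace:
[1] T1.load  rd  (counter 0, T1.r 0)
[2] T2.load  rd  (counter 0, T2.r 0)
[3] T1.cas  hit  (counter 1, T1.r 0)
[4] T2.cas  miss  (counter 1, T2.r 0)
[5] T2.load  rd  (counter 1, T2.r 1)
[6] T2.cas  hit  (counter 2, T2.r 1)
[7] T1.load  rd  (counter 2, T1.r 2)
[8] T1.cas  hit  (counter 3, T1.r 2)
[9] T0.load  rd  (counter 3, T0.r 3)
[10] T0.cas  hit  (counter 4, T0.r 3)
[11] T0.load  rd  (counter 4, T0.r 4)
[12] T0.cas  hit  (counter 5, T0.r 4)
[13] T0.load  rd  (counter 5, T0.r 5)
[14] T0.cas  hit  (counter 6, T0.r 5)
[15] T0.load  rd  (counter 6, T0.r 6)
[16] T0.cas  hit  (counter 7, T0.r 6)
[17] T0.load  rd  (counter 7, T0.r 7)
[18] T0.cas  hit  (counter 8, T0.r 7)
Log disagrees first at step 4.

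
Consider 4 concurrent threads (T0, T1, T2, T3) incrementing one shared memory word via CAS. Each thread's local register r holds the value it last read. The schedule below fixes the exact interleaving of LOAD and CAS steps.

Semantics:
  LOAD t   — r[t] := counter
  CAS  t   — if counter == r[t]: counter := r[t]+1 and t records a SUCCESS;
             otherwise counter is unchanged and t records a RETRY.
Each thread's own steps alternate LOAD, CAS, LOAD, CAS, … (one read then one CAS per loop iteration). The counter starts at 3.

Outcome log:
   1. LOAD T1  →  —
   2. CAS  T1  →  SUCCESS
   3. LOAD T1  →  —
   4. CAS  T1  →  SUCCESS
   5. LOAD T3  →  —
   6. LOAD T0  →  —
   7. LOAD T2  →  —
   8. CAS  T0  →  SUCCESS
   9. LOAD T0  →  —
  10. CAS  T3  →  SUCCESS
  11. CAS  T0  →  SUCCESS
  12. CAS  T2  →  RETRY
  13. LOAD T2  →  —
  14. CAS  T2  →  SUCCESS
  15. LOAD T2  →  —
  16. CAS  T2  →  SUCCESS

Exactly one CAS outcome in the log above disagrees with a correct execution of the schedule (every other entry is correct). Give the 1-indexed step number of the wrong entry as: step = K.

Reference trace:
1. LOAD T1 → mem=3 r[T1]=3 [LOAD]
2. CAS T1 → mem=4 r[T1]=3 [OK]
3. LOAD T1 → mem=4 r[T1]=4 [LOAD]
4. CAS T1 → mem=5 r[T1]=4 [OK]
5. LOAD T3 → mem=5 r[T3]=5 [LOAD]
6. LOAD T0 → mem=5 r[T0]=5 [LOAD]
7. LOAD T2 → mem=5 r[T2]=5 [LOAD]
8. CAS T0 → mem=6 r[T0]=5 [OK]
9. LOAD T0 → mem=6 r[T0]=6 [LOAD]
10. CAS T3 → mem=6 r[T3]=5 [RETRY]
11. CAS T0 → mem=7 r[T0]=6 [OK]
12. CAS T2 → mem=7 r[T2]=5 [RETRY]
13. LOAD T2 → mem=7 r[T2]=7 [LOAD]
14. CAS T2 → mem=8 r[T2]=7 [OK]
15. LOAD T2 → mem=8 r[T2]=8 [LOAD]
16. CAS T2 → mem=9 r[T2]=8 [OK]
Flip is step 10.

step = 10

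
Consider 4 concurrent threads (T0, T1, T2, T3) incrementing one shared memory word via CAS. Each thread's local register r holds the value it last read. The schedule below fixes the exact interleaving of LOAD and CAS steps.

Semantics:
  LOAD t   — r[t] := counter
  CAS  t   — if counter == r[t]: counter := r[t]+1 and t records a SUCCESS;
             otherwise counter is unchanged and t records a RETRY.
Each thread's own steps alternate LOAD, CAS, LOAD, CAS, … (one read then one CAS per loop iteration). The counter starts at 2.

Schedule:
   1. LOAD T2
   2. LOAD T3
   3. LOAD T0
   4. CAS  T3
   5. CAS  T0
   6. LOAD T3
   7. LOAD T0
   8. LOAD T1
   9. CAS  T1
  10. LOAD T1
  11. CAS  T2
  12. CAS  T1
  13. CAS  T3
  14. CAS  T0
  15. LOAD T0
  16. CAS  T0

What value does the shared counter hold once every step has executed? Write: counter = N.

#1 T2 reads 2
#2 T3 reads 2
#3 T0 reads 2
#4 T3 CAS(2→3) writes; counter now 3
#5 T0 CAS(2→3) fails; counter now 3
#6 T3 reads 3
#7 T0 reads 3
#8 T1 reads 3
#9 T1 CAS(3→4) writes; counter now 4
#10 T1 reads 4
#11 T2 CAS(2→3) fails; counter now 4
#12 T1 CAS(4→5) writes; counter now 5
#13 T3 CAS(3→4) fails; counter now 5
#14 T0 CAS(3→4) fails; counter now 5
#15 T0 reads 5
#16 T0 CAS(5→6) writes; counter now 6

counter = 6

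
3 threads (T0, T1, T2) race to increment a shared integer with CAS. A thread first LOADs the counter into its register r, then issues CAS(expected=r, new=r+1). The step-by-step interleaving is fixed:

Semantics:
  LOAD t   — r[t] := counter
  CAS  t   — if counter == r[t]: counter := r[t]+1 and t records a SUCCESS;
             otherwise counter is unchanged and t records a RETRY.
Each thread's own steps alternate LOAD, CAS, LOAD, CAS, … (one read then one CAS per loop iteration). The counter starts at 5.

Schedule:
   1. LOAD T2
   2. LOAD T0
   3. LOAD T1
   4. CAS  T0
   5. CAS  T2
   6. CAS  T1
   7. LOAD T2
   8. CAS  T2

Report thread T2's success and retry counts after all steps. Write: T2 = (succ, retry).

   1) LOAD T2:  M=5  r_T2=5
   2) LOAD T0:  M=5  r_T0=5
   3) LOAD T1:  M=5  r_T1=5
   4) CAS  T0:  M=6  r_T0=5 ✓
   5) CAS  T2:  M=6  r_T2=5 ✗
   6) CAS  T1:  M=6  r_T1=5 ✗
   7) LOAD T2:  M=6  r_T2=6
   8) CAS  T2:  M=7  r_T2=6 ✓

T2 = (1, 1)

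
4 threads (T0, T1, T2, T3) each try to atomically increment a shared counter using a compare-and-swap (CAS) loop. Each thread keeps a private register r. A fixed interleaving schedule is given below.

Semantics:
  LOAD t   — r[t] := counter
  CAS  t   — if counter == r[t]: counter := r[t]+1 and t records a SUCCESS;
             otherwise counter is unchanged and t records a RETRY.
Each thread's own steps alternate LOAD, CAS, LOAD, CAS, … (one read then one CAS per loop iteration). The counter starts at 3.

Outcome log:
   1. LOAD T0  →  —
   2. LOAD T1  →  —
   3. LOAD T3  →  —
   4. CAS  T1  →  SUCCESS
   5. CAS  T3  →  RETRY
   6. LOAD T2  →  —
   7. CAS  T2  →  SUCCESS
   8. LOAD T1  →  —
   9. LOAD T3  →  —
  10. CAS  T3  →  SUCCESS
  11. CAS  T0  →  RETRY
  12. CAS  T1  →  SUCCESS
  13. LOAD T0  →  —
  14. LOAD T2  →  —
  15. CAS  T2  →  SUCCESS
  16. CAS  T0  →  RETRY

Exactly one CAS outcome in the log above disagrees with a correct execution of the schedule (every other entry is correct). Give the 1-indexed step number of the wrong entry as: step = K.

step = 12

Reference trace:
T0 LOAD — after: cnt=3, r=3 — load
T1 LOAD — after: cnt=3, r=3 — load
T3 LOAD — after: cnt=3, r=3 — load
T1 CAS — after: cnt=4, r=3 — ok
T3 CAS — after: cnt=4, r=3 — retry
T2 LOAD — after: cnt=4, r=4 — load
T2 CAS — after: cnt=5, r=4 — ok
T1 LOAD — after: cnt=5, r=5 — load
T3 LOAD — after: cnt=5, r=5 — load
T3 CAS — after: cnt=6, r=5 — ok
T0 CAS — after: cnt=6, r=3 — retry
T1 CAS — after: cnt=6, r=5 — retry
T0 LOAD — after: cnt=6, r=6 — load
T2 LOAD — after: cnt=6, r=6 — load
T2 CAS — after: cnt=7, r=6 — ok
T0 CAS — after: cnt=7, r=6 — retry
Log disagrees first at step 12.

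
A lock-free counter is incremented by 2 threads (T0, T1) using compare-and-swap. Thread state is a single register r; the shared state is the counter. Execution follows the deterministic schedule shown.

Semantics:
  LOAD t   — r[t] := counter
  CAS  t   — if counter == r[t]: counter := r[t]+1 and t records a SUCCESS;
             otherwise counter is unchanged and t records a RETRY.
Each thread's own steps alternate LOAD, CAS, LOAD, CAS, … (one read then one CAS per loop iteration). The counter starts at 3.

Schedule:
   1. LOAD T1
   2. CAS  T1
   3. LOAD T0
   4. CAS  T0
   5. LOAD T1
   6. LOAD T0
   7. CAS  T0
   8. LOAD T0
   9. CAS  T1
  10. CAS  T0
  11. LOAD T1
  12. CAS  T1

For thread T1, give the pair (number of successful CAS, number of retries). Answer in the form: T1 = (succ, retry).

T1 LOAD — after: cnt=3, r=3 — load
T1 CAS — after: cnt=4, r=3 — ok
T0 LOAD — after: cnt=4, r=4 — load
T0 CAS — after: cnt=5, r=4 — ok
T1 LOAD — after: cnt=5, r=5 — load
T0 LOAD — after: cnt=5, r=5 — load
T0 CAS — after: cnt=6, r=5 — ok
T0 LOAD — after: cnt=6, r=6 — load
T1 CAS — after: cnt=6, r=5 — retry
T0 CAS — after: cnt=7, r=6 — ok
T1 LOAD — after: cnt=7, r=7 — load
T1 CAS — after: cnt=8, r=7 — ok

T1 = (2, 1)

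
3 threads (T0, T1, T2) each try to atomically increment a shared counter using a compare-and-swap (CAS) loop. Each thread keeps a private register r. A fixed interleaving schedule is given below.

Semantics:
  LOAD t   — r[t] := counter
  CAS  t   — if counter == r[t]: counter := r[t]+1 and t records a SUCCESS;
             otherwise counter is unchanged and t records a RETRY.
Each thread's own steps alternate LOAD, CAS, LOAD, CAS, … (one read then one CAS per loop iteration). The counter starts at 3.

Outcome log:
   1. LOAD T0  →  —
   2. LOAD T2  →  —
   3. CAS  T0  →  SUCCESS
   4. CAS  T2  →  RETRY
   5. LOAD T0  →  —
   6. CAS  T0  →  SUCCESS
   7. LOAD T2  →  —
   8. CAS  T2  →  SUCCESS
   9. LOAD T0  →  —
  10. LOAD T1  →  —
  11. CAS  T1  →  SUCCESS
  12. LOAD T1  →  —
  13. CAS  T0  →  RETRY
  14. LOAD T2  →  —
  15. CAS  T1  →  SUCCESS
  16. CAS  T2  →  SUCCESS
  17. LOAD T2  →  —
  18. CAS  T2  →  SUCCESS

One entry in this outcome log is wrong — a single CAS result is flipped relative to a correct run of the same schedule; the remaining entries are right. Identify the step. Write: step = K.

step = 16

Correct run:
1. LOAD T0 → mem=3 r[T0]=3 [LOAD]
2. LOAD T2 → mem=3 r[T2]=3 [LOAD]
3. CAS T0 → mem=4 r[T0]=3 [OK]
4. CAS T2 → mem=4 r[T2]=3 [RETRY]
5. LOAD T0 → mem=4 r[T0]=4 [LOAD]
6. CAS T0 → mem=5 r[T0]=4 [OK]
7. LOAD T2 → mem=5 r[T2]=5 [LOAD]
8. CAS T2 → mem=6 r[T2]=5 [OK]
9. LOAD T0 → mem=6 r[T0]=6 [LOAD]
10. LOAD T1 → mem=6 r[T1]=6 [LOAD]
11. CAS T1 → mem=7 r[T1]=6 [OK]
12. LOAD T1 → mem=7 r[T1]=7 [LOAD]
13. CAS T0 → mem=7 r[T0]=6 [RETRY]
14. LOAD T2 → mem=7 r[T2]=7 [LOAD]
15. CAS T1 → mem=8 r[T1]=7 [OK]
16. CAS T2 → mem=8 r[T2]=7 [RETRY]
17. LOAD T2 → mem=8 r[T2]=8 [LOAD]
18. CAS T2 → mem=9 r[T2]=8 [OK]
Flip is step 16.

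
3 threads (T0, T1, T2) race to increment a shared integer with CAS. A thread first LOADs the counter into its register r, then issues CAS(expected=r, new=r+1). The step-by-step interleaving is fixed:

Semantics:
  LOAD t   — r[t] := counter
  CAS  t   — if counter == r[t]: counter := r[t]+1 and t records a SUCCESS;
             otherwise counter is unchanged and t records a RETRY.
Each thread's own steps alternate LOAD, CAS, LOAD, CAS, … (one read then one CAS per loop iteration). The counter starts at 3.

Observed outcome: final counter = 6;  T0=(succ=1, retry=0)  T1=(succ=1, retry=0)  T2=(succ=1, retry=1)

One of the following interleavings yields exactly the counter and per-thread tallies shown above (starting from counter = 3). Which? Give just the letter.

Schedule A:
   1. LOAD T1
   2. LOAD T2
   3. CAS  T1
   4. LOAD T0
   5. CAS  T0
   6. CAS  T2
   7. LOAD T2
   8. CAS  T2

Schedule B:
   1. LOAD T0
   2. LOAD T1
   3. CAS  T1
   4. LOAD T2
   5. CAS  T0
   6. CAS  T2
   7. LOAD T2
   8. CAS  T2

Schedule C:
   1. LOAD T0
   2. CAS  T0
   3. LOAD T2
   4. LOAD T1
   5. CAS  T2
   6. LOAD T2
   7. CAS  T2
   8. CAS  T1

Simulating candidate A:
T1 LOAD — after: cnt=3, r=3 — load
T2 LOAD — after: cnt=3, r=3 — load
T1 CAS — after: cnt=4, r=3 — ok
T0 LOAD — after: cnt=4, r=4 — load
T0 CAS — after: cnt=5, r=4 — ok
T2 CAS — after: cnt=5, r=3 — retry
T2 LOAD — after: cnt=5, r=5 — load
T2 CAS — after: cnt=6, r=5 — ok

A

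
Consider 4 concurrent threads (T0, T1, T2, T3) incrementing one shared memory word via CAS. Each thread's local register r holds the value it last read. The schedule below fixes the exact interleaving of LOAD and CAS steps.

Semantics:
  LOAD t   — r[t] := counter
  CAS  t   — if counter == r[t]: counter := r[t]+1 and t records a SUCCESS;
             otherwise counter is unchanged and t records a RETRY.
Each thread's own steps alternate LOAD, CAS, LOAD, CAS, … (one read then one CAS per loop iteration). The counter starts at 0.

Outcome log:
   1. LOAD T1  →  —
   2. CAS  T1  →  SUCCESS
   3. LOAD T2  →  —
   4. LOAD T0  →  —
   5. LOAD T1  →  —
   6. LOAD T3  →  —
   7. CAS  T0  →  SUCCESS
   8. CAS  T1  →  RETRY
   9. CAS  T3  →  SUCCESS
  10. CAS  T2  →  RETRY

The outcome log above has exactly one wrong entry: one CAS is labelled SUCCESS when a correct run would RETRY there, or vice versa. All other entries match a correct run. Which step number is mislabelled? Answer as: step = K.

Correct run:
1. LOAD T1 → mem=0 r[T1]=0 [LOAD]
2. CAS T1 → mem=1 r[T1]=0 [OK]
3. LOAD T2 → mem=1 r[T2]=1 [LOAD]
4. LOAD T0 → mem=1 r[T0]=1 [LOAD]
5. LOAD T1 → mem=1 r[T1]=1 [LOAD]
6. LOAD T3 → mem=1 r[T3]=1 [LOAD]
7. CAS T0 → mem=2 r[T0]=1 [OK]
8. CAS T1 → mem=2 r[T1]=1 [RETRY]
9. CAS T3 → mem=2 r[T3]=1 [RETRY]
10. CAS T2 → mem=2 r[T2]=1 [RETRY]
Log disagrees first at step 9.

step = 9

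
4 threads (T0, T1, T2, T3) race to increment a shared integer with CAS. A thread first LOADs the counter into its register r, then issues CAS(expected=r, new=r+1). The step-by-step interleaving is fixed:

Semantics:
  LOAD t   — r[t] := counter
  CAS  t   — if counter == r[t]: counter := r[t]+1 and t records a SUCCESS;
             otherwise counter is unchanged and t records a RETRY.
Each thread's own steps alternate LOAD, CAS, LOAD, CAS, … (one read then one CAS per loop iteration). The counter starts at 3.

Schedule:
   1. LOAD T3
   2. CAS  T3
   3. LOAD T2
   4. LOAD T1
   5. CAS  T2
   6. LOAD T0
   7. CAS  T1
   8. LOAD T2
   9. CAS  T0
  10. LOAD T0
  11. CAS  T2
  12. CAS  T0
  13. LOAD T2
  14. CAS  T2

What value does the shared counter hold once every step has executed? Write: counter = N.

counter = 8

[1] T3.load  rd  (counter 3, T3.r 3)
[2] T3.cas  hit  (counter 4, T3.r 3)
[3] T2.load  rd  (counter 4, T2.r 4)
[4] T1.load  rd  (counter 4, T1.r 4)
[5] T2.cas  hit  (counter 5, T2.r 4)
[6] T0.load  rd  (counter 5, T0.r 5)
[7] T1.cas  miss  (counter 5, T1.r 4)
[8] T2.load  rd  (counter 5, T2.r 5)
[9] T0.cas  hit  (counter 6, T0.r 5)
[10] T0.load  rd  (counter 6, T0.r 6)
[11] T2.cas  miss  (counter 6, T2.r 5)
[12] T0.cas  hit  (counter 7, T0.r 6)
[13] T2.load  rd  (counter 7, T2.r 7)
[14] T2.cas  hit  (counter 8, T2.r 7)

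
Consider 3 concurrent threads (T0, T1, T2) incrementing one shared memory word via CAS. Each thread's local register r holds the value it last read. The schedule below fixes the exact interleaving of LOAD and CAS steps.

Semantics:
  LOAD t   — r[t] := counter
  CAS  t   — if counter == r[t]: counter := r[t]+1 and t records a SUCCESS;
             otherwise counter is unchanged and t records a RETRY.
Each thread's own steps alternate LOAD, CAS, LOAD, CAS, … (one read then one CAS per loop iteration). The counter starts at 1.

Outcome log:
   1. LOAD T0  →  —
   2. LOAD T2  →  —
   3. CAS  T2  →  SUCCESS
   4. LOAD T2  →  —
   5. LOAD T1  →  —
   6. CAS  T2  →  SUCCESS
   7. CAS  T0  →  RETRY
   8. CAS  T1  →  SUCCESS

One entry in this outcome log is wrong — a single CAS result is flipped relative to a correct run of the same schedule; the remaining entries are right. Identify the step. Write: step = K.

Re-executing:
   1) LOAD T0:  M=1  r_T0=1
   2) LOAD T2:  M=1  r_T2=1
   3) CAS  T2:  M=2  r_T2=1 ✓
   4) LOAD T2:  M=2  r_T2=2
   5) LOAD T1:  M=2  r_T1=2
   6) CAS  T2:  M=3  r_T2=2 ✓
   7) CAS  T0:  M=3  r_T0=1 ✗
   8) CAS  T1:  M=3  r_T1=2 ✗
Log disagrees first at step 8.

step = 8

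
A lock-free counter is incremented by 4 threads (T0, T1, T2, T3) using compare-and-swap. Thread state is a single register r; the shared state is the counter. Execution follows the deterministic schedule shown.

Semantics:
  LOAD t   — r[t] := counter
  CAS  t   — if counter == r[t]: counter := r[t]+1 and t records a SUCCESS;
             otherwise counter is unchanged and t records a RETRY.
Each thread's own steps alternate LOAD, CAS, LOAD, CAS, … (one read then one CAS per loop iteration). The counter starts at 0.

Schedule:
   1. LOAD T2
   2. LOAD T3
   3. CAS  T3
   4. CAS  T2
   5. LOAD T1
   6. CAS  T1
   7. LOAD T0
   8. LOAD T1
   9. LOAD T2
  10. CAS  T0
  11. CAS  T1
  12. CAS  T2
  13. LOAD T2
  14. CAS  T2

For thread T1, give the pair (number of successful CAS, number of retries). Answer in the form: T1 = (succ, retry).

T2 LOAD — after: cnt=0, r=0 — load
T3 LOAD — after: cnt=0, r=0 — load
T3 CAS — after: cnt=1, r=0 — ok
T2 CAS — after: cnt=1, r=0 — retry
T1 LOAD — after: cnt=1, r=1 — load
T1 CAS — after: cnt=2, r=1 — ok
T0 LOAD — after: cnt=2, r=2 — load
T1 LOAD — after: cnt=2, r=2 — load
T2 LOAD — after: cnt=2, r=2 — load
T0 CAS — after: cnt=3, r=2 — ok
T1 CAS — after: cnt=3, r=2 — retry
T2 CAS — after: cnt=3, r=2 — retry
T2 LOAD — after: cnt=3, r=3 — load
T2 CAS — after: cnt=4, r=3 — ok

T1 = (1, 1)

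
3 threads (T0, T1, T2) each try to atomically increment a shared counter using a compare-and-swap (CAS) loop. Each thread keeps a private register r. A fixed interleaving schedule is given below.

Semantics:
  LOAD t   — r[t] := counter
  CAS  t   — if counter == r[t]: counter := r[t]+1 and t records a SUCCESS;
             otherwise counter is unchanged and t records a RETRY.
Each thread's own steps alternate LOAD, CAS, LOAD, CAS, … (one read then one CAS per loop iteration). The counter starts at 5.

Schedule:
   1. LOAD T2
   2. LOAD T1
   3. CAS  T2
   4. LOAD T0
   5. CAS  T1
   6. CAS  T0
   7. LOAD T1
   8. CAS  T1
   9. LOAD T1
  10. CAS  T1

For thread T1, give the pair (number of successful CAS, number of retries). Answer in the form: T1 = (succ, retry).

T1 = (2, 1)

1. LOAD T2 → mem=5 r[T2]=5 [LOAD]
2. LOAD T1 → mem=5 r[T1]=5 [LOAD]
3. CAS T2 → mem=6 r[T2]=5 [OK]
4. LOAD T0 → mem=6 r[T0]=6 [LOAD]
5. CAS T1 → mem=6 r[T1]=5 [RETRY]
6. CAS T0 → mem=7 r[T0]=6 [OK]
7. LOAD T1 → mem=7 r[T1]=7 [LOAD]
8. CAS T1 → mem=8 r[T1]=7 [OK]
9. LOAD T1 → mem=8 r[T1]=8 [LOAD]
10. CAS T1 → mem=9 r[T1]=8 [OK]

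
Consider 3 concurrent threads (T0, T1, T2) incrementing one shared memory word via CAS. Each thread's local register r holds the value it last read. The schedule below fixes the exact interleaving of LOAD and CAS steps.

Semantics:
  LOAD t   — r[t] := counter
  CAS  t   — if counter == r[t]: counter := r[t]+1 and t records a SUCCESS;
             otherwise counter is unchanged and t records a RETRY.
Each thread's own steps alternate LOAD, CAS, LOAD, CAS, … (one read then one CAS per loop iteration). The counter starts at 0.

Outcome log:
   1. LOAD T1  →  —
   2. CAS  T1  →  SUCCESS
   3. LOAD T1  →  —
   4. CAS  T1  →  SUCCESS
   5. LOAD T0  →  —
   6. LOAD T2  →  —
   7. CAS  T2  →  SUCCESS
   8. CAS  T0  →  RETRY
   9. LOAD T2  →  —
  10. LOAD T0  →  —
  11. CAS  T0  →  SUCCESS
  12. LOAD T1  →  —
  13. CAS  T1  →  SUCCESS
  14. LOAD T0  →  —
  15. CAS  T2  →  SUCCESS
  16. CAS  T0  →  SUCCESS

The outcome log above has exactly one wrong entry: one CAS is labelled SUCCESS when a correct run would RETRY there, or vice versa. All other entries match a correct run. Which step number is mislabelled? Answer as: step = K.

step = 15

Re-executing:
T1 LOAD — after: cnt=0, r=0 — load
T1 CAS — after: cnt=1, r=0 — ok
T1 LOAD — after: cnt=1, r=1 — load
T1 CAS — after: cnt=2, r=1 — ok
T0 LOAD — after: cnt=2, r=2 — load
T2 LOAD — after: cnt=2, r=2 — load
T2 CAS — after: cnt=3, r=2 — ok
T0 CAS — after: cnt=3, r=2 — retry
T2 LOAD — after: cnt=3, r=3 — load
T0 LOAD — after: cnt=3, r=3 — load
T0 CAS — after: cnt=4, r=3 — ok
T1 LOAD — after: cnt=4, r=4 — load
T1 CAS — after: cnt=5, r=4 — ok
T0 LOAD — after: cnt=5, r=5 — load
T2 CAS — after: cnt=5, r=3 — retry
T0 CAS — after: cnt=6, r=5 — ok
Flip is step 15.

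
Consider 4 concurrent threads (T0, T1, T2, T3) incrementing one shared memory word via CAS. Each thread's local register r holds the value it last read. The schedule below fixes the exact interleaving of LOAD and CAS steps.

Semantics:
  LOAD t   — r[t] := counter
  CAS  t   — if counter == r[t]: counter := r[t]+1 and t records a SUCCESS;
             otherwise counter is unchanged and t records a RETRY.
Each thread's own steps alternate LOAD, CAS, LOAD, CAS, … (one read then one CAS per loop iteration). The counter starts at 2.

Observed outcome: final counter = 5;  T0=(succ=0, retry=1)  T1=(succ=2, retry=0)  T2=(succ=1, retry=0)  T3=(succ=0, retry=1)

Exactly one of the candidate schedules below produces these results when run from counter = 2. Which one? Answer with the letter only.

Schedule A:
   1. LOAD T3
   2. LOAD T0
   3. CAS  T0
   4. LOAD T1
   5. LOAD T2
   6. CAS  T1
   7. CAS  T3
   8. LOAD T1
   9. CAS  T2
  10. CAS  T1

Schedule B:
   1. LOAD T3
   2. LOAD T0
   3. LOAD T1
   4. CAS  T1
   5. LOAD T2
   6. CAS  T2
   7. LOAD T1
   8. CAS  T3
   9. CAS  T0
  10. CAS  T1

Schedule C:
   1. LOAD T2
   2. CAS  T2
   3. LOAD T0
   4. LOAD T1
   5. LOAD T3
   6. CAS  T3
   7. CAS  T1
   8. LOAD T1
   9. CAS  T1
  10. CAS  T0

Simulating candidate B:
#1 T3 reads 2
#2 T0 reads 2
#3 T1 reads 2
#4 T1 CAS(2→3) writes; counter now 3
#5 T2 reads 3
#6 T2 CAS(3→4) writes; counter now 4
#7 T1 reads 4
#8 T3 CAS(2→3) fails; counter now 4
#9 T0 CAS(2→3) fails; counter now 4
#10 T1 CAS(4→5) writes; counter now 5

B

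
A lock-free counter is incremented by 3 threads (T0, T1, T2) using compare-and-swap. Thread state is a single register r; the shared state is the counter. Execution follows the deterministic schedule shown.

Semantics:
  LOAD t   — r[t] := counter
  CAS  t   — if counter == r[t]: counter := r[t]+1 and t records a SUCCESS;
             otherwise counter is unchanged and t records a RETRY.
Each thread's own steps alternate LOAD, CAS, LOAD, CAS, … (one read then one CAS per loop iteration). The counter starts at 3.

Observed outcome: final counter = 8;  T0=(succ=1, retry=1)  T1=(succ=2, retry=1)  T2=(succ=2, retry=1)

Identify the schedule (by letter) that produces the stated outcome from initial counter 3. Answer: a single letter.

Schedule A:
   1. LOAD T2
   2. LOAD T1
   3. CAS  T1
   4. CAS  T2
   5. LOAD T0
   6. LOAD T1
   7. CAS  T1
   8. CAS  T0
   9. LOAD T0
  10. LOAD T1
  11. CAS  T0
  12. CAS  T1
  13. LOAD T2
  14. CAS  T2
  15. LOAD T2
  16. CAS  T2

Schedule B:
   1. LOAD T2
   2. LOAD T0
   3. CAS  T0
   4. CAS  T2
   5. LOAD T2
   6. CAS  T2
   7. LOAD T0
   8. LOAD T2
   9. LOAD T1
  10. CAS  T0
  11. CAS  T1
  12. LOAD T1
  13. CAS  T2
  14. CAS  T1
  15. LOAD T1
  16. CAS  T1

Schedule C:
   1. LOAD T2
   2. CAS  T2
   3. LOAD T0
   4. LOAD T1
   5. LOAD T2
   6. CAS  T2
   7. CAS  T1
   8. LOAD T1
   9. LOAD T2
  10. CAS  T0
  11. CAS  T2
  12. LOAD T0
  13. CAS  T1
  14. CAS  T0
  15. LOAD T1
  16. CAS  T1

Tracing schedule A:
1. LOAD T2 → mem=3 r[T2]=3 [LOAD]
2. LOAD T1 → mem=3 r[T1]=3 [LOAD]
3. CAS T1 → mem=4 r[T1]=3 [OK]
4. CAS T2 → mem=4 r[T2]=3 [RETRY]
5. LOAD T0 → mem=4 r[T0]=4 [LOAD]
6. LOAD T1 → mem=4 r[T1]=4 [LOAD]
7. CAS T1 → mem=5 r[T1]=4 [OK]
8. CAS T0 → mem=5 r[T0]=4 [RETRY]
9. LOAD T0 → mem=5 r[T0]=5 [LOAD]
10. LOAD T1 → mem=5 r[T1]=5 [LOAD]
11. CAS T0 → mem=6 r[T0]=5 [OK]
12. CAS T1 → mem=6 r[T1]=5 [RETRY]
13. LOAD T2 → mem=6 r[T2]=6 [LOAD]
14. CAS T2 → mem=7 r[T2]=6 [OK]
15. LOAD T2 → mem=7 r[T2]=7 [LOAD]
16. CAS T2 → mem=8 r[T2]=7 [OK]

A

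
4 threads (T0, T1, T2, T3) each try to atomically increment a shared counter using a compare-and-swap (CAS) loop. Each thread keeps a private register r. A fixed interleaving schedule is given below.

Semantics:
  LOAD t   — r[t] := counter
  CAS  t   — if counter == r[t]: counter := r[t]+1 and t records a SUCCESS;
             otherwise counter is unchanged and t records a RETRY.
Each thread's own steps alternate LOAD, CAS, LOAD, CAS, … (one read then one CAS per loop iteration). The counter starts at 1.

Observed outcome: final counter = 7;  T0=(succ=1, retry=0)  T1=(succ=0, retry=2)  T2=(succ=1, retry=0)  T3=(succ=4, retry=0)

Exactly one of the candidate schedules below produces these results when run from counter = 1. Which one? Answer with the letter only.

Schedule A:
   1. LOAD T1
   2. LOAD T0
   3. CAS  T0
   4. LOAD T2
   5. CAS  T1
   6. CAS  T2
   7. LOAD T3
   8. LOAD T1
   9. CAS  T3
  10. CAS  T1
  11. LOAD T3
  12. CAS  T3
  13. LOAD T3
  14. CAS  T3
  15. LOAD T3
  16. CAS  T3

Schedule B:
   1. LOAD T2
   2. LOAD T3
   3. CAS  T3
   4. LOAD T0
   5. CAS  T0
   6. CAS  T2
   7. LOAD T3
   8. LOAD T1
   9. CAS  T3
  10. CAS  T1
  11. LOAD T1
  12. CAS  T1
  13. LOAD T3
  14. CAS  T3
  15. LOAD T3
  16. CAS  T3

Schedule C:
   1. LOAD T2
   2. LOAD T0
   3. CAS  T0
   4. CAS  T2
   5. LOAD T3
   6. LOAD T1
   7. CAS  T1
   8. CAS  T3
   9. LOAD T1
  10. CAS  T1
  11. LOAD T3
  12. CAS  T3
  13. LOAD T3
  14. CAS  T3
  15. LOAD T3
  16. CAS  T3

Run A:
[1] T1.load  rd  (counter 1, T1.r 1)
[2] T0.load  rd  (counter 1, T0.r 1)
[3] T0.cas  hit  (counter 2, T0.r 1)
[4] T2.load  rd  (counter 2, T2.r 2)
[5] T1.cas  miss  (counter 2, T1.r 1)
[6] T2.cas  hit  (counter 3, T2.r 2)
[7] T3.load  rd  (counter 3, T3.r 3)
[8] T1.load  rd  (counter 3, T1.r 3)
[9] T3.cas  hit  (counter 4, T3.r 3)
[10] T1.cas  miss  (counter 4, T1.r 3)
[11] T3.load  rd  (counter 4, T3.r 4)
[12] T3.cas  hit  (counter 5, T3.r 4)
[13] T3.load  rd  (counter 5, T3.r 5)
[14] T3.cas  hit  (counter 6, T3.r 5)
[15] T3.load  rd  (counter 6, T3.r 6)
[16] T3.cas  hit  (counter 7, T3.r 6)

A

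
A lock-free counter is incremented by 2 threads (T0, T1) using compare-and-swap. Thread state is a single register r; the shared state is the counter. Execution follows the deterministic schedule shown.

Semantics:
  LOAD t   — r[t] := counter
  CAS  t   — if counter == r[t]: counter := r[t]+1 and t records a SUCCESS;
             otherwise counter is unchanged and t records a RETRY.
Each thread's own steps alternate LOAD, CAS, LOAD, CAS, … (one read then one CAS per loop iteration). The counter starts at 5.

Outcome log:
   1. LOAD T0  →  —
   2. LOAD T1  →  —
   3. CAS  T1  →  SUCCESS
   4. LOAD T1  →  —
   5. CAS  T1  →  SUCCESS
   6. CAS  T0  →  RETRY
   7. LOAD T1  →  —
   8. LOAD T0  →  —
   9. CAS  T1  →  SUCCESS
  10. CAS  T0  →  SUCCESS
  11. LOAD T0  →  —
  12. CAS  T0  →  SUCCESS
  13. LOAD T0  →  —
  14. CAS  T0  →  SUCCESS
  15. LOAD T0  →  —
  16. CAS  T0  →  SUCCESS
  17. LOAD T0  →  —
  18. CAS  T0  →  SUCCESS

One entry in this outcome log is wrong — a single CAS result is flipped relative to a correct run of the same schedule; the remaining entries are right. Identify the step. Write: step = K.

step = 10

Correct run:
[1] T0.load  rd  (counter 5, T0.r 5)
[2] T1.load  rd  (counter 5, T1.r 5)
[3] T1.cas  hit  (counter 6, T1.r 5)
[4] T1.load  rd  (counter 6, T1.r 6)
[5] T1.cas  hit  (counter 7, T1.r 6)
[6] T0.cas  miss  (counter 7, T0.r 5)
[7] T1.load  rd  (counter 7, T1.r 7)
[8] T0.load  rd  (counter 7, T0.r 7)
[9] T1.cas  hit  (counter 8, T1.r 7)
[10] T0.cas  miss  (counter 8, T0.r 7)
[11] T0.load  rd  (counter 8, T0.r 8)
[12] T0.cas  hit  (counter 9, T0.r 8)
[13] T0.load  rd  (counter 9, T0.r 9)
[14] T0.cas  hit  (counter 10, T0.r 9)
[15] T0.load  rd  (counter 10, T0.r 10)
[16] T0.cas  hit  (counter 11, T0.r 10)
[17] T0.load  rd  (counter 11, T0.r 11)
[18] T0.cas  hit  (counter 12, T0.r 11)
Log disagrees first at step 10.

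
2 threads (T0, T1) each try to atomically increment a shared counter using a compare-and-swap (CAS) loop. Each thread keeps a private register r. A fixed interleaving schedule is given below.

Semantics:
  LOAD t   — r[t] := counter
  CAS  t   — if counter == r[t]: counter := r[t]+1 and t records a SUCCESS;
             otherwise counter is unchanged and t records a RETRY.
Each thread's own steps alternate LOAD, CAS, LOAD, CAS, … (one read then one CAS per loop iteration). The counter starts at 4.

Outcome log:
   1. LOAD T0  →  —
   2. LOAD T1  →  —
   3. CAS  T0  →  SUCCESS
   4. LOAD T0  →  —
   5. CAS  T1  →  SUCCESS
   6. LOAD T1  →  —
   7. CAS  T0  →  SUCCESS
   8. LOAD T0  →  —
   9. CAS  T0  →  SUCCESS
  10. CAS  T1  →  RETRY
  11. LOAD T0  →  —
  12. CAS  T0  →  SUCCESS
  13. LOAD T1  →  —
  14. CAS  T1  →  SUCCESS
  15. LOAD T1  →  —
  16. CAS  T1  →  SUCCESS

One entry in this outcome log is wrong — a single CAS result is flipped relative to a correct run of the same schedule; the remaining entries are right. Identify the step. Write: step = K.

step = 5

Re-executing:
T0 LOAD — after: cnt=4, r=4 — load
T1 LOAD — after: cnt=4, r=4 — load
T0 CAS — after: cnt=5, r=4 — ok
T0 LOAD — after: cnt=5, r=5 — load
T1 CAS — after: cnt=5, r=4 — retry
T1 LOAD — after: cnt=5, r=5 — load
T0 CAS — after: cnt=6, r=5 — ok
T0 LOAD — after: cnt=6, r=6 — load
T0 CAS — after: cnt=7, r=6 — ok
T1 CAS — after: cnt=7, r=5 — retry
T0 LOAD — after: cnt=7, r=7 — load
T0 CAS — after: cnt=8, r=7 — ok
T1 LOAD — after: cnt=8, r=8 — load
T1 CAS — after: cnt=9, r=8 — ok
T1 LOAD — after: cnt=9, r=9 — load
T1 CAS — after: cnt=10, r=9 — ok
Log disagrees first at step 5.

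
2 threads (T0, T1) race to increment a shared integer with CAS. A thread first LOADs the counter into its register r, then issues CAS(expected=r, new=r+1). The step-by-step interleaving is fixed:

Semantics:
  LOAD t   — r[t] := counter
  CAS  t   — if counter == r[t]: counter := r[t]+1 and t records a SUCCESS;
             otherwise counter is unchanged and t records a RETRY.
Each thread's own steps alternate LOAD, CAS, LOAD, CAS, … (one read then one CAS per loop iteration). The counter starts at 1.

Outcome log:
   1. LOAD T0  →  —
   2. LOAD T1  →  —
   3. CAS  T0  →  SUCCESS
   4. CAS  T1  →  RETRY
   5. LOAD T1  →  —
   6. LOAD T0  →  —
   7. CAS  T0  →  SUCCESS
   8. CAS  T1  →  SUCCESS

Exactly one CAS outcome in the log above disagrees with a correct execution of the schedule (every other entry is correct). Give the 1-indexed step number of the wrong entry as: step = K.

Re-executing:
   1) LOAD T0:  M=1  r_T0=1
   2) LOAD T1:  M=1  r_T1=1
   3) CAS  T0:  M=2  r_T0=1 ✓
   4) CAS  T1:  M=2  r_T1=1 ✗
   5) LOAD T1:  M=2  r_T1=2
   6) LOAD T0:  M=2  r_T0=2
   7) CAS  T0:  M=3  r_T0=2 ✓
   8) CAS  T1:  M=3  r_T1=2 ✗
Mismatch at 8.

step = 8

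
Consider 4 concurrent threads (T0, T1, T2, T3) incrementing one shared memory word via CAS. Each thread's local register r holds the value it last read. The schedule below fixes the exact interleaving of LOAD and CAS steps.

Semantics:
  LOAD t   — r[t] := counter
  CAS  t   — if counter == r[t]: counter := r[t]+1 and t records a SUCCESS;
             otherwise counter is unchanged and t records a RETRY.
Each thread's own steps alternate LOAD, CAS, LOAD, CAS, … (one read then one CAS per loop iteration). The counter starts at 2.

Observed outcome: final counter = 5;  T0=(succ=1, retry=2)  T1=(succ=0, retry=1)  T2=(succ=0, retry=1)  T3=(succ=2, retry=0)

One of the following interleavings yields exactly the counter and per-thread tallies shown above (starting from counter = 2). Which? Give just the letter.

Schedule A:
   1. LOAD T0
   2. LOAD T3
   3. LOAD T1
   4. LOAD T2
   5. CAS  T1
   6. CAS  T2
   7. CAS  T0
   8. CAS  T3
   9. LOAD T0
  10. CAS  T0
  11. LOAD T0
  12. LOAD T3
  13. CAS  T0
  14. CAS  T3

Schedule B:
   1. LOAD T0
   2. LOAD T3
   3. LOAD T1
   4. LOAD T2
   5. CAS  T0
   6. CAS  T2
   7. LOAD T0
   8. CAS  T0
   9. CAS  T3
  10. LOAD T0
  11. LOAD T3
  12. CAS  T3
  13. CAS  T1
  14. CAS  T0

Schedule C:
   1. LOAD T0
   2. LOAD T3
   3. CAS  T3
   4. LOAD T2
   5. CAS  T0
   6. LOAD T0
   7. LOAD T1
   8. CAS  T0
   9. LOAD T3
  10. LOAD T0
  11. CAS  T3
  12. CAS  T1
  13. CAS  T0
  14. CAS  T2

Tracing schedule C:
step 1: T0 LOAD ⇒ load; ctr=2 reg=2
step 2: T3 LOAD ⇒ load; ctr=2 reg=2
step 3: T3 CAS ⇒ ok; ctr=3 reg=2
step 4: T2 LOAD ⇒ load; ctr=3 reg=3
step 5: T0 CAS ⇒ retry; ctr=3 reg=2
step 6: T0 LOAD ⇒ load; ctr=3 reg=3
step 7: T1 LOAD ⇒ load; ctr=3 reg=3
step 8: T0 CAS ⇒ ok; ctr=4 reg=3
step 9: T3 LOAD ⇒ load; ctr=4 reg=4
step 10: T0 LOAD ⇒ load; ctr=4 reg=4
step 11: T3 CAS ⇒ ok; ctr=5 reg=4
step 12: T1 CAS ⇒ retry; ctr=5 reg=3
step 13: T0 CAS ⇒ retry; ctr=5 reg=4
step 14: T2 CAS ⇒ retry; ctr=5 reg=3

C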